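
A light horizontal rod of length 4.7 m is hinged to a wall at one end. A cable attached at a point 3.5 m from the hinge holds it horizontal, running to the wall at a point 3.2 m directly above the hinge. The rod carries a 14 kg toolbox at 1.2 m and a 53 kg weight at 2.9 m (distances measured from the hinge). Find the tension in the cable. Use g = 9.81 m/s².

Taking torques about the hinge:
Toolbox: 14 × 9.81 = 137.3 N down at 1.2 m → arm 1.2 m, τ = 137.3 × 1.2 = 164.8 N·m clockwise.
Weight: 53 × 9.81 = 519.9 N down at 2.9 m → arm 2.9 m, τ = 519.9 × 2.9 = 1508 N·m clockwise.
Total clockwise load moment = 1673 N·m.
The cable tension T acts at 3.5 m; only its component perpendicular to the rod, T sinθ, produces torque. sinθ = h/√(h²+d²) = 3.2/√(3.2²+3.5²) = 0.6748.
For rotational equilibrium, T × 3.5 × 0.6748 = 1673, so T = 1673 / 2.362 = 708 N.

T ≈ 708 N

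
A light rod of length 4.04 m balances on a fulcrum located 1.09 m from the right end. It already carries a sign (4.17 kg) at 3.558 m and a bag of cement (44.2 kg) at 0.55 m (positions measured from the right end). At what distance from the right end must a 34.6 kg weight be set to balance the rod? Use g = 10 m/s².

About the fulcrum (at 1.09 m from the right end):
Sign: 4.17 × 10 = 41.7 N down at 3.558 m → arm 2.468 m, τ = 41.7 × 2.468 = 102.9 N·m counterclockwise.
Bag of cement: 44.2 × 10 = 442 N down at 0.55 m → arm 0.54 m, τ = 442 × 0.54 = 238.7 N·m clockwise.
Net moment of existing loads = 135.8 N·m clockwise.
The weight weighs 34.6 × 10 = 346 N and must supply an equal counterclockwise moment, so its lever arm about the fulcrum is 135.8 / 346 = 0.392 m.
That puts it at 1.09 + 0.392 = 1.48 m from the right end.

x ≈ 1.48 m from the right end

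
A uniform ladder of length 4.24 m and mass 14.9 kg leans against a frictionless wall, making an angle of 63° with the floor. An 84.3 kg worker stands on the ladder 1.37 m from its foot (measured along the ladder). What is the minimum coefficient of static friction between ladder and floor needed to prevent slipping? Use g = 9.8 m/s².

About the foot of the ladder:
Ladder weight 14.9×9.8 = 146 N acts at 2.12 m along the ladder; its horizontal arm is 2.12·cos63° = 0.9625 m → τ = 140.5 N·m clockwise.
Worker: 84.3×9.8 = 826.1 N at 1.37 m → arm 0.622 m → τ = 513.8 N·m clockwise.
Wall normal N acts horizontally at the top; its moment arm is the height L sinθ = 4.24·sin63° = 3.778 m, counterclockwise.
Στ = 0 ⇒ N × 3.778 = 654.3 ⇒ N = 173.2 N.
ΣFx = 0 ⇒ f = N_wall = 173.2 N. ΣFy = 0 ⇒ N_floor = 972.1 N.
μ_min = f / N_floor = 173.2 / 972.1 = 0.178.

μ_min ≈ 0.178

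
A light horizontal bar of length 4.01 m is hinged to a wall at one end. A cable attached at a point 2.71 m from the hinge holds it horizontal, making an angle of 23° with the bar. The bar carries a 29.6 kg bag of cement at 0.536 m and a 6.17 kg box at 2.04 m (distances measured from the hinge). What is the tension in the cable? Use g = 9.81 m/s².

Take moments about the hinge.
Bag of cement: 29.6 × 9.81 = 290.4 N down at 0.536 m → arm 0.536 m, τ = 290.4 × 0.536 = 155.7 N·m clockwise.
Box: 6.17 × 9.81 = 60.53 N down at 2.04 m → arm 2.04 m, τ = 60.53 × 2.04 = 123.5 N·m clockwise.
Total clockwise load moment = 279.2 N·m.
The cable tension T acts at 2.71 m; only its component perpendicular to the bar, T sinθ, produces torque. sin 23° = 0.3907.
Στ = 0 ⇒ T × 2.71 × 0.3907 = 279.2 ⇒ T = 279.2 / 1.059 = 264 N.

T ≈ 264 N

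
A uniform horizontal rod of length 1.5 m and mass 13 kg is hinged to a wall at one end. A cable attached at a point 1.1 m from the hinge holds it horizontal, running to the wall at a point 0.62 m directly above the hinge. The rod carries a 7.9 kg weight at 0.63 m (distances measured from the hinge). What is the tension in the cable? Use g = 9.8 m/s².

T ≈ 267 N

Sum moments about the hinge (the unknown hinge reaction has zero arm there).
Beam weight: 13 × 9.8 = 127.4 N down at 0.75 m → arm 0.75 m, τ = 127.4 × 0.75 = 95.55 N·m clockwise.
Weight: 7.9 × 9.8 = 77.42 N down at 0.63 m → arm 0.63 m, τ = 77.42 × 0.63 = 48.77 N·m clockwise.
Total clockwise load moment = 144.3 N·m.
The cable tension T acts at 1.1 m; only its component perpendicular to the rod, T sinθ, produces torque. sinθ = h/√(h²+d²) = 0.62/√(0.62²+1.1²) = 0.491.
For rotational equilibrium, T × 1.1 × 0.491 = 144.3, so T = 144.3 / 0.5401 = 267 N.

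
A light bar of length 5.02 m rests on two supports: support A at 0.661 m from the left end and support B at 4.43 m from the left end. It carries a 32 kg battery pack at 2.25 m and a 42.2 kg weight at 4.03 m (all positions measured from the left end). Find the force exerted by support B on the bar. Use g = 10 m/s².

Take moments about support A.
Battery pack: 32 × 10 = 320 N down at 2.25 m → arm 1.589 m, τ = 320 × 1.589 = 508.5 N·m clockwise.
Weight: 42.2 × 10 = 422 N down at 4.03 m → arm 3.369 m, τ = 422 × 3.369 = 1422 N·m clockwise.
Net load moment about support A = 1930 N·m clockwise.
Reaction R at support B is upward at 4.43 m, arm 3.769 m → moment R × 3.769 counterclockwise.
Setting net torque to zero: R × 3.769 = 1930 → R = 512 N.

R_B ≈ 512 N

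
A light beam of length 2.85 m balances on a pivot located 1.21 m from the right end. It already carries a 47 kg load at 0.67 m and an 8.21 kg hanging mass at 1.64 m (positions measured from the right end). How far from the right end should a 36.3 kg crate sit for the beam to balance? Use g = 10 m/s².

x ≈ 1.81 m from the right end

Sum moments about the pivot (at 1.21 m from the right end) (the support reaction has zero arm there).
Load: 47 × 10 = 470 N down at 0.67 m → arm 0.54 m, τ = 470 × 0.54 = 253.8 N·m clockwise.
Hanging mass: 8.21 × 10 = 82.1 N down at 1.64 m → arm 0.43 m, τ = 82.1 × 0.43 = 35.3 N·m counterclockwise.
Net moment of existing loads = 218.5 N·m clockwise.
The crate weighs 36.3 × 10 = 363 N and must supply an equal counterclockwise moment, so its lever arm about the pivot is 218.5 / 363 = 0.602 m.
That puts it at 1.21 + 0.602 = 1.81 m from the right end.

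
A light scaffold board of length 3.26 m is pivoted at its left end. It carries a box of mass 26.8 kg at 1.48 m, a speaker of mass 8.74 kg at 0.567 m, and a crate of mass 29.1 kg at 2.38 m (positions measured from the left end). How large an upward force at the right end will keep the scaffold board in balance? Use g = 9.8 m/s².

F ≈ 342 N

Sum moments about the left end (the unknown pivot reaction has zero arm there).
Box: 26.8 × 9.8 = 262.6 N down at 1.48 m → arm 1.48 m, τ = 262.6 × 1.48 = 388.6 N·m clockwise.
Speaker: 8.74 × 9.8 = 85.65 N down at 0.567 m → arm 0.567 m, τ = 85.65 × 0.567 = 48.56 N·m clockwise.
Crate: 29.1 × 9.8 = 285.2 N down at 2.38 m → arm 2.38 m, τ = 285.2 × 2.38 = 678.8 N·m clockwise.
Net moment of the loads = 1116 N·m clockwise.
The upward force F acts at the right end, arm 3.26 m, giving F × 3.26 counterclockwise.
For rotational equilibrium, F × 3.26 = 1116, so F = 1116 / 3.26 = 342 N.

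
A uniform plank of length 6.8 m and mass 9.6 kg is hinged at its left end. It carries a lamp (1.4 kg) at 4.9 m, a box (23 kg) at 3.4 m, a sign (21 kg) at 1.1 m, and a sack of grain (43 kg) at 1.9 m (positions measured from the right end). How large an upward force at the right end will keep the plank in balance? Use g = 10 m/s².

Choose the left end as the axis so the unknown pivot reaction has zero arm there.
Beam weight: 9.6 × 10 = 96 N down at 3.4 m → arm 3.4 m, τ = 96 × 3.4 = 326.4 N·m clockwise.
Lamp: 1.4 × 10 = 14 N down at 4.9 m → arm 1.9 m, τ = 14 × 1.9 = 26.6 N·m clockwise.
Box: 23 × 10 = 230 N down at 3.4 m → arm 3.4 m, τ = 230 × 3.4 = 782 N·m clockwise.
Sign: 21 × 10 = 210 N down at 1.1 m → arm 5.7 m, τ = 210 × 5.7 = 1197 N·m clockwise.
Sack of grain: 43 × 10 = 430 N down at 1.9 m → arm 4.9 m, τ = 430 × 4.9 = 2107 N·m clockwise.
Net moment of the loads = 4439 N·m clockwise.
The upward force F acts at the right end, arm 6.8 m, giving F × 6.8 counterclockwise.
Setting net torque to zero: F × 6.8 = 4439 → F = 4439 / 6.8 = 653 N.

F ≈ 653 N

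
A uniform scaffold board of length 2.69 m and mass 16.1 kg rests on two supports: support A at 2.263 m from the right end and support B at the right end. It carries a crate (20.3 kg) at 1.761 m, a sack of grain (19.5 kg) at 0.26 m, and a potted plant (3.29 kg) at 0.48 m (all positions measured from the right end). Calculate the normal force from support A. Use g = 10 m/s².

R_A ≈ 283 N

Take moments about support B.
Beam weight: 16.1 × 10 = 161 N down at 1.345 m → arm 1.345 m, τ = 161 × 1.345 = 216.5 N·m counterclockwise.
Crate: 20.3 × 10 = 203 N down at 1.761 m → arm 1.761 m, τ = 203 × 1.761 = 357.5 N·m counterclockwise.
Sack of grain: 19.5 × 10 = 195 N down at 0.26 m → arm 0.26 m, τ = 195 × 0.26 = 50.7 N·m counterclockwise.
Potted plant: 3.29 × 10 = 32.9 N down at 0.48 m → arm 0.48 m, τ = 32.9 × 0.48 = 15.79 N·m counterclockwise.
Net load moment about support B = 640.5 N·m counterclockwise.
Reaction R at support A is upward at 2.263 m, arm 2.263 m → moment R × 2.263 clockwise.
For rotational equilibrium, R × 2.263 = 640.5, so R = 283 N.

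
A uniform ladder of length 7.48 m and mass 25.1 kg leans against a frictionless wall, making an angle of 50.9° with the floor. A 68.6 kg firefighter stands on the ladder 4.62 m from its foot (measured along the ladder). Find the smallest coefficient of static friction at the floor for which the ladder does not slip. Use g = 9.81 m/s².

μ_min ≈ 0.476

Choose the foot of the ladder as the axis so the floor normal and friction both act there and drop out.
Ladder weight 25.1×9.81 = 246.2 N acts at 3.74 m along the ladder; its horizontal arm is 3.74·cos50.9° = 2.359 m → τ = 580.8 N·m clockwise.
Firefighter: 68.6×9.81 = 673 N at 4.62 m → arm 2.914 m → τ = 1961 N·m clockwise.
Wall normal N acts horizontally at the top; its moment arm is the height L sinθ = 7.48·sin50.9° = 5.805 m, counterclockwise.
Balancing moments: N × 5.805 = 2542, giving N = 437.9 N.
ΣFx = 0 ⇒ f = N_wall = 437.9 N. ΣFy = 0 ⇒ N_floor = 919.2 N.
μ_min = f / N_floor = 437.9 / 919.2 = 0.476.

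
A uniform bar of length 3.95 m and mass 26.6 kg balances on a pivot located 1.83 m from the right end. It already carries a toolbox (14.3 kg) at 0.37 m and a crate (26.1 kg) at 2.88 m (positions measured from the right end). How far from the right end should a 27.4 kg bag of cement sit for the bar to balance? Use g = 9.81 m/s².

Choose the pivot (at 1.83 m from the right end) as the axis so the support reaction has zero arm there.
Beam weight: 26.6 × 9.81 = 260.9 N down at 1.975 m → arm 0.145 m, τ = 260.9 × 0.145 = 37.83 N·m counterclockwise.
Toolbox: 14.3 × 9.81 = 140.3 N down at 0.37 m → arm 1.46 m, τ = 140.3 × 1.46 = 204.8 N·m clockwise.
Crate: 26.1 × 9.81 = 256 N down at 2.88 m → arm 1.05 m, τ = 256 × 1.05 = 268.8 N·m counterclockwise.
Net moment of existing loads = 101.8 N·m counterclockwise.
The bag of cement weighs 27.4 × 9.81 = 268.8 N and must supply an equal clockwise moment, so its lever arm about the pivot is 101.8 / 268.8 = 0.379 m.
That puts it at 1.83 − 0.379 = 1.45 m from the right end.

x ≈ 1.45 m from the right end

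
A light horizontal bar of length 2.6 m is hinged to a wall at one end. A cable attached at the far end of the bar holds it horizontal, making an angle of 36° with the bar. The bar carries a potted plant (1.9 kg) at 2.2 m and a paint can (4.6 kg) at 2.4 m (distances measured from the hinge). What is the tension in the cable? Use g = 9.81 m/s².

About the hinge:
Potted plant: 1.9 × 9.81 = 18.64 N down at 2.2 m → arm 2.2 m, τ = 18.64 × 2.2 = 41.01 N·m clockwise.
Paint can: 4.6 × 9.81 = 45.13 N down at 2.4 m → arm 2.4 m, τ = 45.13 × 2.4 = 108.3 N·m clockwise.
Total clockwise load moment = 149.3 N·m.
The cable tension T acts at 2.6 m; only its component perpendicular to the bar, T sinθ, produces torque. sin 36° = 0.5878.
Balancing moments: T × 2.6 × 0.5878 = 149.3, giving T = 149.3 / 1.528 = 97.7 N.

T ≈ 97.7 N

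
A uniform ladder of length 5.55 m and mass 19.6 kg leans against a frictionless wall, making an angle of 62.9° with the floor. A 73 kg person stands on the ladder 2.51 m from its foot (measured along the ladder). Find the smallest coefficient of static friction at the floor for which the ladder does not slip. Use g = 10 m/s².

Taking torques about the foot of the ladder:
Ladder weight 19.6×10 = 196 N acts at 2.775 m along the ladder; its horizontal arm is 2.775·cos62.9° = 1.264 m → τ = 247.7 N·m clockwise.
Person: 73×10 = 730 N at 2.51 m → arm 1.143 m → τ = 834.4 N·m clockwise.
Wall normal N acts horizontally at the top; its moment arm is the height L sinθ = 5.55·sin62.9° = 4.941 m, counterclockwise.
Στ = 0 ⇒ N × 4.941 = 1082 ⇒ N = 219 N.
ΣFx = 0 ⇒ f = N_wall = 219 N. ΣFy = 0 ⇒ N_floor = 926 N.
μ_min = f / N_floor = 219 / 926 = 0.237.

μ_min ≈ 0.237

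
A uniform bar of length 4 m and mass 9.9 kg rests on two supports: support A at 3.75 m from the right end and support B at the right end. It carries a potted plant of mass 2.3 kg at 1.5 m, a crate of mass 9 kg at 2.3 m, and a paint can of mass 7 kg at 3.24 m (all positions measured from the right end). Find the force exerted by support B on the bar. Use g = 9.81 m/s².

Sum moments about support A (its reaction then has zero moment arm).
Beam weight: 9.9 × 9.81 = 97.12 N down at 2 m → arm 1.75 m, τ = 97.12 × 1.75 = 170 N·m clockwise.
Potted plant: 2.3 × 9.81 = 22.56 N down at 1.5 m → arm 2.25 m, τ = 22.56 × 2.25 = 50.76 N·m clockwise.
Crate: 9 × 9.81 = 88.29 N down at 2.3 m → arm 1.45 m, τ = 88.29 × 1.45 = 128 N·m clockwise.
Paint can: 7 × 9.81 = 68.67 N down at 3.24 m → arm 0.51 m, τ = 68.67 × 0.51 = 35.02 N·m clockwise.
Net load moment about support A = 383.8 N·m clockwise.
Reaction R at support B is upward at 0 m, arm 3.75 m → moment R × 3.75 counterclockwise.
For rotational equilibrium, R × 3.75 = 383.8, so R = 102 N.

R_B ≈ 102 N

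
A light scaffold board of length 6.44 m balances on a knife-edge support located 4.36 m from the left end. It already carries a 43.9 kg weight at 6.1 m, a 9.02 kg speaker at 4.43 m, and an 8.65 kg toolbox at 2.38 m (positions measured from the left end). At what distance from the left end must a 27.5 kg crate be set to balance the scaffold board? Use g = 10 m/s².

x ≈ 2.18 m from the left end

Sum moments about the knife-edge support (at 4.36 m from the left end) (the support reaction has zero arm there).
Weight: 43.9 × 10 = 439 N down at 6.1 m → arm 1.74 m, τ = 439 × 1.74 = 763.9 N·m clockwise.
Speaker: 9.02 × 10 = 90.2 N down at 4.43 m → arm 0.07 m, τ = 90.2 × 0.07 = 6.314 N·m clockwise.
Toolbox: 8.65 × 10 = 86.5 N down at 2.38 m → arm 1.98 m, τ = 86.5 × 1.98 = 171.3 N·m counterclockwise.
Net moment of existing loads = 598.9 N·m clockwise.
The crate weighs 27.5 × 10 = 275 N and must supply an equal counterclockwise moment, so its lever arm about the knife-edge support is 598.9 / 275 = 2.18 m.
That puts it at 4.36 − 2.18 = 2.18 m from the left end.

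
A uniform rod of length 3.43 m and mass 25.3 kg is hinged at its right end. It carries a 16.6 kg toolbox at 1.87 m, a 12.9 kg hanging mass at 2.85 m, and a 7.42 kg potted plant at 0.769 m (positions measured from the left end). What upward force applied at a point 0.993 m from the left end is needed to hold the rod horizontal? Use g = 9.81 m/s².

F ≈ 389 N

Choose the right end as the axis so the unknown pivot reaction has zero arm there.
Beam weight: 25.3 × 9.81 = 248.2 N down at 1.715 m → arm 1.715 m, τ = 248.2 × 1.715 = 425.7 N·m counterclockwise.
Toolbox: 16.6 × 9.81 = 162.8 N down at 1.87 m → arm 1.56 m, τ = 162.8 × 1.56 = 254 N·m counterclockwise.
Hanging mass: 12.9 × 9.81 = 126.5 N down at 2.85 m → arm 0.58 m, τ = 126.5 × 0.58 = 73.37 N·m counterclockwise.
Potted plant: 7.42 × 9.81 = 72.79 N down at 0.769 m → arm 2.661 m, τ = 72.79 × 2.661 = 193.7 N·m counterclockwise.
Net moment of the loads = 946.8 N·m counterclockwise.
The upward force F acts at a point 0.993 m from the left end, arm 2.437 m, giving F × 2.437 clockwise.
Setting net torque to zero: F × 2.437 = 946.8 → F = 946.8 / 2.437 = 389 N.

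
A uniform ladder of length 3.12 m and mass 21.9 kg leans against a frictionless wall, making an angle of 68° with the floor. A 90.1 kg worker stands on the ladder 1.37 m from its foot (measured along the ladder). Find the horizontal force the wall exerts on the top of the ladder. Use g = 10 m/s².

N_wall ≈ 204 N

Sum moments about the foot of the ladder (the floor normal and friction both act there and drop out).
Ladder weight 21.9×10 = 219 N acts at 1.56 m along the ladder; its horizontal arm is 1.56·cos68° = 0.5844 m → τ = 128 N·m clockwise.
Worker: 90.1×10 = 901 N at 1.37 m → arm 0.5132 m → τ = 462.4 N·m clockwise.
Wall normal N acts horizontally at the top; its moment arm is the height L sinθ = 3.12·sin68° = 2.893 m, counterclockwise.
Στ = 0 ⇒ N × 2.893 = 590.4 ⇒ N = 204 N.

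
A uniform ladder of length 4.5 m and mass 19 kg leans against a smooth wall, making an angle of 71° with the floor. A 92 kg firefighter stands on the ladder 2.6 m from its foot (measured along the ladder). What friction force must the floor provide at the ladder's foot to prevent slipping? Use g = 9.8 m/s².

f ≈ 211 N

Choose the foot of the ladder as the axis so the floor normal and friction both act there and drop out.
Ladder weight 19×9.8 = 186.2 N acts at 2.25 m along the ladder; its horizontal arm is 2.25·cos71° = 0.7325 m → τ = 136.4 N·m clockwise.
Firefighter: 92×9.8 = 901.6 N at 2.6 m → arm 0.8465 m → τ = 763.2 N·m clockwise.
Wall normal N acts horizontally at the top; its moment arm is the height L sinθ = 4.5·sin71° = 4.255 m, counterclockwise.
Στ = 0 ⇒ N × 4.255 = 899.6 ⇒ N = 211 N.
ΣFx = 0: friction at the foot balances the wall's push, so f = N_wall = 211 N.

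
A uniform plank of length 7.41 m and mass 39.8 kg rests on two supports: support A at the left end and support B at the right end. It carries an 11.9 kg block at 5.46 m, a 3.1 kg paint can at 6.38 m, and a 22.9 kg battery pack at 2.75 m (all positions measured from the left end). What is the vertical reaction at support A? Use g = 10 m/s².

Sum moments about support B (its reaction then has zero moment arm).
Beam weight: 39.8 × 10 = 398 N down at 3.705 m → arm 3.705 m, τ = 398 × 3.705 = 1475 N·m counterclockwise.
Block: 11.9 × 10 = 119 N down at 5.46 m → arm 1.95 m, τ = 119 × 1.95 = 232 N·m counterclockwise.
Paint can: 3.1 × 10 = 31 N down at 6.38 m → arm 1.03 m, τ = 31 × 1.03 = 31.93 N·m counterclockwise.
Battery pack: 22.9 × 10 = 229 N down at 2.75 m → arm 4.66 m, τ = 229 × 4.66 = 1067 N·m counterclockwise.
Net load moment about support B = 2806 N·m counterclockwise.
Reaction R at support A is upward at 0 m, arm 7.41 m → moment R × 7.41 clockwise.
Στ = 0 ⇒ R × 7.41 = 2806 ⇒ R = 379 N.

R_A ≈ 379 N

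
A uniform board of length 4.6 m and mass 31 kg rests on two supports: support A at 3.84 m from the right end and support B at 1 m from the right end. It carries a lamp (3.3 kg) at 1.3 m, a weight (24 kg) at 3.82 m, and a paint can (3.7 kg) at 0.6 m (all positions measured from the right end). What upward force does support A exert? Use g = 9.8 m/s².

R_A ≈ 371 N

About support B:
Beam weight: 31 × 9.8 = 303.8 N down at 2.3 m → arm 1.3 m, τ = 303.8 × 1.3 = 394.9 N·m counterclockwise.
Lamp: 3.3 × 9.8 = 32.34 N down at 1.3 m → arm 0.3 m, τ = 32.34 × 0.3 = 9.702 N·m counterclockwise.
Weight: 24 × 9.8 = 235.2 N down at 3.82 m → arm 2.82 m, τ = 235.2 × 2.82 = 663.3 N·m counterclockwise.
Paint can: 3.7 × 9.8 = 36.26 N down at 0.6 m → arm 0.4 m, τ = 36.26 × 0.4 = 14.5 N·m clockwise.
Net load moment about support B = 1053 N·m counterclockwise.
Reaction R at support A is upward at 3.84 m, arm 2.84 m → moment R × 2.84 clockwise.
Balancing moments: R × 2.84 = 1053, giving R = 371 N.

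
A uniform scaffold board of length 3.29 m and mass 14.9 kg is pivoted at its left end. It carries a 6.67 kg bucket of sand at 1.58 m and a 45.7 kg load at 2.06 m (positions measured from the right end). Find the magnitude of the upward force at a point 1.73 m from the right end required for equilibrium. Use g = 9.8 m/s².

Take moments about the left end.
Beam weight: 14.9 × 9.8 = 146 N down at 1.645 m → arm 1.645 m, τ = 146 × 1.645 = 240.2 N·m clockwise.
Bucket of sand: 6.67 × 9.8 = 65.37 N down at 1.58 m → arm 1.71 m, τ = 65.37 × 1.71 = 111.8 N·m clockwise.
Load: 45.7 × 9.8 = 447.9 N down at 2.06 m → arm 1.23 m, τ = 447.9 × 1.23 = 550.9 N·m clockwise.
Net moment of the loads = 902.9 N·m clockwise.
The upward force F acts at a point 1.73 m from the right end, arm 1.56 m, giving F × 1.56 counterclockwise.
For rotational equilibrium, F × 1.56 = 902.9, so F = 902.9 / 1.56 = 579 N.

F ≈ 579 N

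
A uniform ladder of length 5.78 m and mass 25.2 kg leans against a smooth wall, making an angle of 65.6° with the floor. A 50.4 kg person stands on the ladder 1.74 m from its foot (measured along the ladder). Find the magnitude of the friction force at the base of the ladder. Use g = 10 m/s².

Sum moments about the foot of the ladder (the floor normal and friction both act there and drop out).
Ladder weight 25.2×10 = 252 N acts at 2.89 m along the ladder; its horizontal arm is 2.89·cos65.6° = 1.194 m → τ = 300.9 N·m clockwise.
Person: 50.4×10 = 504 N at 1.74 m → arm 0.7188 m → τ = 362.3 N·m clockwise.
Wall normal N acts horizontally at the top; its moment arm is the height L sinθ = 5.78·sin65.6° = 5.264 m, counterclockwise.
Στ = 0 ⇒ N × 5.264 = 663.2 ⇒ N = 126 N.
ΣFx = 0: friction at the foot balances the wall's push, so f = N_wall = 126 N.

f ≈ 126 N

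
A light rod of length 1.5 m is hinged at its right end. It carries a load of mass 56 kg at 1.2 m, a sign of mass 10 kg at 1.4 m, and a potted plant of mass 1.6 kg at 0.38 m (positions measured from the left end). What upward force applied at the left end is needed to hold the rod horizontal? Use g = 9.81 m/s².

F ≈ 128 N

About the right end:
Load: 56 × 9.81 = 549.4 N down at 1.2 m → arm 0.3 m, τ = 549.4 × 0.3 = 164.8 N·m counterclockwise.
Sign: 10 × 9.81 = 98.1 N down at 1.4 m → arm 0.1 m, τ = 98.1 × 0.1 = 9.81 N·m counterclockwise.
Potted plant: 1.6 × 9.81 = 15.7 N down at 0.38 m → arm 1.12 m, τ = 15.7 × 1.12 = 17.58 N·m counterclockwise.
Net moment of the loads = 192.2 N·m counterclockwise.
The upward force F acts at the left end, arm 1.5 m, giving F × 1.5 clockwise.
Balancing moments: F × 1.5 = 192.2, giving F = 192.2 / 1.5 = 128 N.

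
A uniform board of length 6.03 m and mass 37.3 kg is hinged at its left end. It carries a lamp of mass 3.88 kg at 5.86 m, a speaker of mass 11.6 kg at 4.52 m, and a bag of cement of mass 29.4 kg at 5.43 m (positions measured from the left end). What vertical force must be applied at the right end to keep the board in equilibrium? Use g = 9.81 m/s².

F ≈ 565 N

Sum moments about the left end (the unknown pivot reaction has zero arm there).
Beam weight: 37.3 × 9.81 = 365.9 N down at 3.015 m → arm 3.015 m, τ = 365.9 × 3.015 = 1103 N·m clockwise.
Lamp: 3.88 × 9.81 = 38.06 N down at 5.86 m → arm 5.86 m, τ = 38.06 × 5.86 = 223 N·m clockwise.
Speaker: 11.6 × 9.81 = 113.8 N down at 4.52 m → arm 4.52 m, τ = 113.8 × 4.52 = 514.4 N·m clockwise.
Bag of cement: 29.4 × 9.81 = 288.4 N down at 5.43 m → arm 5.43 m, τ = 288.4 × 5.43 = 1566 N·m clockwise.
Net moment of the loads = 3406 N·m clockwise.
The upward force F acts at the right end, arm 6.03 m, giving F × 6.03 counterclockwise.
Setting net torque to zero: F × 6.03 = 3406 → F = 3406 / 6.03 = 565 N.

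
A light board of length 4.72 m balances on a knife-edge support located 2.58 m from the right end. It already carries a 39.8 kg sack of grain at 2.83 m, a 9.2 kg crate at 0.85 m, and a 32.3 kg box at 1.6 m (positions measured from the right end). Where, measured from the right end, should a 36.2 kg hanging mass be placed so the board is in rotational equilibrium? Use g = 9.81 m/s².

x ≈ 3.62 m from the right end

About the knife-edge support (at 2.58 m from the right end):
Sack of grain: 39.8 × 9.81 = 390.4 N down at 2.83 m → arm 0.25 m, τ = 390.4 × 0.25 = 97.6 N·m counterclockwise.
Crate: 9.2 × 9.81 = 90.25 N down at 0.85 m → arm 1.73 m, τ = 90.25 × 1.73 = 156.1 N·m clockwise.
Box: 32.3 × 9.81 = 316.9 N down at 1.6 m → arm 0.98 m, τ = 316.9 × 0.98 = 310.6 N·m clockwise.
Net moment of existing loads = 369.1 N·m clockwise.
The hanging mass weighs 36.2 × 9.81 = 355.1 N and must supply an equal counterclockwise moment, so its lever arm about the knife-edge support is 369.1 / 355.1 = 1.04 m.
That puts it at 2.58 + 1.04 = 3.62 m from the right end.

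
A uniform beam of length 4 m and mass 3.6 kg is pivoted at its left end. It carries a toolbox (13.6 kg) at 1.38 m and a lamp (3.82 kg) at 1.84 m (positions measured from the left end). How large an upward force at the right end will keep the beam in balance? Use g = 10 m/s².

Sum moments about the left end (the unknown pivot reaction has zero arm there).
Beam weight: 3.6 × 10 = 36 N down at 2 m → arm 2 m, τ = 36 × 2 = 72 N·m clockwise.
Toolbox: 13.6 × 10 = 136 N down at 1.38 m → arm 1.38 m, τ = 136 × 1.38 = 187.7 N·m clockwise.
Lamp: 3.82 × 10 = 38.2 N down at 1.84 m → arm 1.84 m, τ = 38.2 × 1.84 = 70.29 N·m clockwise.
Net moment of the loads = 330 N·m clockwise.
The upward force F acts at the right end, arm 4 m, giving F × 4 counterclockwise.
Balancing moments: F × 4 = 330, giving F = 330 / 4 = 82.5 N.

F ≈ 82.5 N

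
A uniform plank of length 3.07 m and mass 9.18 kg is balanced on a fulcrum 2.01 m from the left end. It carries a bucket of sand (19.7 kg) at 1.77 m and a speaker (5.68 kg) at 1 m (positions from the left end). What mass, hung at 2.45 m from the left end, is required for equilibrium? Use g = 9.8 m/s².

Choose the fulcrum (at 2.01 m from the left end) as the axis so the support reaction has zero arm there.
Beam weight: 9.18 × 9.8 = 89.96 N down at 1.535 m → arm 0.475 m, τ = 89.96 × 0.475 = 42.73 N·m counterclockwise.
Bucket of sand: 19.7 × 9.8 = 193.1 N down at 1.77 m → arm 0.24 m, τ = 193.1 × 0.24 = 46.34 N·m counterclockwise.
Speaker: 5.68 × 9.8 = 55.66 N down at 1 m → arm 1.01 m, τ = 55.66 × 1.01 = 56.22 N·m counterclockwise.
Net moment of known loads = 145.3 N·m counterclockwise.
An unknown mass m at 2.45 m has arm 0.44 m; its moment is m·g·0.44 clockwise.
Balancing moments: m × 9.8 × 0.44 = 145.3, giving m = 145.3 / (9.8 × 0.44) = 33.7 kg.

m ≈ 33.7 kg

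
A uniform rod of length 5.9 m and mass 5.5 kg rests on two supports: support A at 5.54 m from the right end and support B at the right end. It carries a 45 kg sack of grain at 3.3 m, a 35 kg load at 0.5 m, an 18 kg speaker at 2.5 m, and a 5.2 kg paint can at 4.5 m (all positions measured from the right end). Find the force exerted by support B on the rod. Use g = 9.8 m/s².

R_B ≈ 622 N

Taking torques about support A:
Beam weight: 5.5 × 9.8 = 53.9 N down at 2.95 m → arm 2.59 m, τ = 53.9 × 2.59 = 139.6 N·m clockwise.
Sack of grain: 45 × 9.8 = 441 N down at 3.3 m → arm 2.24 m, τ = 441 × 2.24 = 987.8 N·m clockwise.
Load: 35 × 9.8 = 343 N down at 0.5 m → arm 5.04 m, τ = 343 × 5.04 = 1729 N·m clockwise.
Speaker: 18 × 9.8 = 176.4 N down at 2.5 m → arm 3.04 m, τ = 176.4 × 3.04 = 536.3 N·m clockwise.
Paint can: 5.2 × 9.8 = 50.96 N down at 4.5 m → arm 1.04 m, τ = 50.96 × 1.04 = 53 N·m clockwise.
Net load moment about support A = 3446 N·m clockwise.
Reaction R at support B is upward at 0 m, arm 5.54 m → moment R × 5.54 counterclockwise.
For rotational equilibrium, R × 5.54 = 3446, so R = 622 N.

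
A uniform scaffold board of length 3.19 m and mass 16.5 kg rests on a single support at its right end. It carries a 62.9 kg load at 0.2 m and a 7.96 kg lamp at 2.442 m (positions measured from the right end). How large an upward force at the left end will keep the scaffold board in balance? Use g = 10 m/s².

Taking torques about the right end:
Beam weight: 16.5 × 10 = 165 N down at 1.595 m → arm 1.595 m, τ = 165 × 1.595 = 263.2 N·m counterclockwise.
Load: 62.9 × 10 = 629 N down at 0.2 m → arm 0.2 m, τ = 629 × 0.2 = 125.8 N·m counterclockwise.
Lamp: 7.96 × 10 = 79.6 N down at 2.442 m → arm 2.442 m, τ = 79.6 × 2.442 = 194.4 N·m counterclockwise.
Net moment of the loads = 583.4 N·m counterclockwise.
The upward force F acts at the left end, arm 3.19 m, giving F × 3.19 clockwise.
Balancing moments: F × 3.19 = 583.4, giving F = 583.4 / 3.19 = 183 N.

F ≈ 183 N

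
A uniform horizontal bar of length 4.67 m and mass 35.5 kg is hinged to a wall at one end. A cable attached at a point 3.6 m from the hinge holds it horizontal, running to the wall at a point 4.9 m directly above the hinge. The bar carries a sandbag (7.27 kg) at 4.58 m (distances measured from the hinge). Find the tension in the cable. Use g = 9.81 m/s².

T ≈ 393 N

Sum moments about the hinge (the unknown hinge reaction has zero arm there).
Beam weight: 35.5 × 9.81 = 348.3 N down at 2.335 m → arm 2.335 m, τ = 348.3 × 2.335 = 813.3 N·m clockwise.
Sandbag: 7.27 × 9.81 = 71.32 N down at 4.58 m → arm 4.58 m, τ = 71.32 × 4.58 = 326.6 N·m clockwise.
Total clockwise load moment = 1140 N·m.
The cable tension T acts at 3.6 m; only its component perpendicular to the bar, T sinθ, produces torque. sinθ = h/√(h²+d²) = 4.9/√(4.9²+3.6²) = 0.8059.
Setting net torque to zero: T × 3.6 × 0.8059 = 1140 → T = 1140 / 2.901 = 393 N.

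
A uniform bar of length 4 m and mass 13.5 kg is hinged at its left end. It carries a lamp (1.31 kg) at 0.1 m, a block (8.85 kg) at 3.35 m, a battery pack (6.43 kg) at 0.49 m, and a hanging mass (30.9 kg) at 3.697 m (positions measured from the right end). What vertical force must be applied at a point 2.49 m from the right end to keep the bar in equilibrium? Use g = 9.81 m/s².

F ≈ 453 N

Taking torques about the left end:
Beam weight: 13.5 × 9.81 = 132.4 N down at 2 m → arm 2 m, τ = 132.4 × 2 = 264.8 N·m clockwise.
Lamp: 1.31 × 9.81 = 12.85 N down at 0.1 m → arm 3.9 m, τ = 12.85 × 3.9 = 50.11 N·m clockwise.
Block: 8.85 × 9.81 = 86.82 N down at 3.35 m → arm 0.65 m, τ = 86.82 × 0.65 = 56.43 N·m clockwise.
Battery pack: 6.43 × 9.81 = 63.08 N down at 0.49 m → arm 3.51 m, τ = 63.08 × 3.51 = 221.4 N·m clockwise.
Hanging mass: 30.9 × 9.81 = 303.1 N down at 3.697 m → arm 0.303 m, τ = 303.1 × 0.303 = 91.84 N·m clockwise.
Net moment of the loads = 684.6 N·m clockwise.
The upward force F acts at a point 2.49 m from the right end, arm 1.51 m, giving F × 1.51 counterclockwise.
For rotational equilibrium, F × 1.51 = 684.6, so F = 684.6 / 1.51 = 453 N.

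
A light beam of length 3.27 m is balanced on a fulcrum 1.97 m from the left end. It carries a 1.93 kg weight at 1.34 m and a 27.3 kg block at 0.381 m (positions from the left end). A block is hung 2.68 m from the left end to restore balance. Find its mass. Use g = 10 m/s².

Take moments about the fulcrum (at 1.97 m from the left end).
Weight: 1.93 × 10 = 19.3 N down at 1.34 m → arm 0.63 m, τ = 19.3 × 0.63 = 12.16 N·m counterclockwise.
Block: 27.3 × 10 = 273 N down at 0.381 m → arm 1.589 m, τ = 273 × 1.589 = 433.8 N·m counterclockwise.
Net moment of known loads = 446 N·m counterclockwise.
An unknown mass m at 2.68 m has arm 0.71 m; its moment is m·g·0.71 clockwise.
Balancing moments: m × 10 × 0.71 = 446, giving m = 446 / (10 × 0.71) = 62.8 kg.

m ≈ 62.8 kg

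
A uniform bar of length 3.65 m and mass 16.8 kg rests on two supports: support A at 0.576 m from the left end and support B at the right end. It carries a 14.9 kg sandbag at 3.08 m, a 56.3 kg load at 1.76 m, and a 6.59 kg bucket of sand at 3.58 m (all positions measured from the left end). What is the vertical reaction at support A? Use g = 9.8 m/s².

Sum moments about support B (its reaction then has zero moment arm).
Beam weight: 16.8 × 9.8 = 164.6 N down at 1.825 m → arm 1.825 m, τ = 164.6 × 1.825 = 300.4 N·m counterclockwise.
Sandbag: 14.9 × 9.8 = 146 N down at 3.08 m → arm 0.57 m, τ = 146 × 0.57 = 83.22 N·m counterclockwise.
Load: 56.3 × 9.8 = 551.7 N down at 1.76 m → arm 1.89 m, τ = 551.7 × 1.89 = 1043 N·m counterclockwise.
Bucket of sand: 6.59 × 9.8 = 64.58 N down at 3.58 m → arm 0.07 m, τ = 64.58 × 0.07 = 4.521 N·m counterclockwise.
Net load moment about support B = 1431 N·m counterclockwise.
Reaction R at support A is upward at 0.576 m, arm 3.074 m → moment R × 3.074 clockwise.
Setting net torque to zero: R × 3.074 = 1431 → R = 466 N.

R_A ≈ 466 N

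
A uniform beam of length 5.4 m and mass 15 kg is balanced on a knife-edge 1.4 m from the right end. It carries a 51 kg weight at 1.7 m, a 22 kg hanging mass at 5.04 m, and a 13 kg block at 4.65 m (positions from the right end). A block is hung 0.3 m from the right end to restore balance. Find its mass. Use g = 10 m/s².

Choose the knife-edge (at 1.4 m from the right end) as the axis so the support reaction has zero arm there.
Beam weight: 15 × 10 = 150 N down at 2.7 m → arm 1.3 m, τ = 150 × 1.3 = 195 N·m counterclockwise.
Weight: 51 × 10 = 510 N down at 1.7 m → arm 0.3 m, τ = 510 × 0.3 = 153 N·m counterclockwise.
Hanging mass: 22 × 10 = 220 N down at 5.04 m → arm 3.64 m, τ = 220 × 3.64 = 800.8 N·m counterclockwise.
Block: 13 × 10 = 130 N down at 4.65 m → arm 3.25 m, τ = 130 × 3.25 = 422.5 N·m counterclockwise.
Net moment of known loads = 1571 N·m counterclockwise.
An unknown mass m at 0.3 m has arm 1.1 m; its moment is m·g·1.1 clockwise.
Balancing moments: m × 10 × 1.1 = 1571, giving m = 1571 / (10 × 1.1) = 143 kg.

m ≈ 143 kg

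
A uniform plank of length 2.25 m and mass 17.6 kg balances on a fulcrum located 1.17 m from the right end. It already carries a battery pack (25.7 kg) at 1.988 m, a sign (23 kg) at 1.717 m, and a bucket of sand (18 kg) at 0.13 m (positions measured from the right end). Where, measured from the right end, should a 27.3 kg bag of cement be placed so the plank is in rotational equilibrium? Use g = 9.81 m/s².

Take moments about the fulcrum (at 1.17 m from the right end).
Beam weight: 17.6 × 9.81 = 172.7 N down at 1.125 m → arm 0.045 m, τ = 172.7 × 0.045 = 7.771 N·m clockwise.
Battery pack: 25.7 × 9.81 = 252.1 N down at 1.988 m → arm 0.818 m, τ = 252.1 × 0.818 = 206.2 N·m counterclockwise.
Sign: 23 × 9.81 = 225.6 N down at 1.717 m → arm 0.547 m, τ = 225.6 × 0.547 = 123.4 N·m counterclockwise.
Bucket of sand: 18 × 9.81 = 176.6 N down at 0.13 m → arm 1.04 m, τ = 176.6 × 1.04 = 183.7 N·m clockwise.
Net moment of existing loads = 138.1 N·m counterclockwise.
The bag of cement weighs 27.3 × 9.81 = 267.8 N and must supply an equal clockwise moment, so its lever arm about the fulcrum is 138.1 / 267.8 = 0.516 m.
That puts it at 1.17 − 0.516 = 0.654 m from the right end.

x ≈ 0.654 m from the right end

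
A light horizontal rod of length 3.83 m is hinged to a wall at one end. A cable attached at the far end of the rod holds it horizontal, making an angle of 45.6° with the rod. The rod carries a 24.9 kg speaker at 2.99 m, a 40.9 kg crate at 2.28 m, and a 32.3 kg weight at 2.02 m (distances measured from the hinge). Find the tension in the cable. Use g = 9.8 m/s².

T ≈ 834 N

Take moments about the hinge.
Speaker: 24.9 × 9.8 = 244 N down at 2.99 m → arm 2.99 m, τ = 244 × 2.99 = 729.6 N·m clockwise.
Crate: 40.9 × 9.8 = 400.8 N down at 2.28 m → arm 2.28 m, τ = 400.8 × 2.28 = 913.8 N·m clockwise.
Weight: 32.3 × 9.8 = 316.5 N down at 2.02 m → arm 2.02 m, τ = 316.5 × 2.02 = 639.3 N·m clockwise.
Total clockwise load moment = 2283 N·m.
The cable tension T acts at 3.83 m; only its component perpendicular to the rod, T sinθ, produces torque. sin 45.6° = 0.7145.
Balancing moments: T × 3.83 × 0.7145 = 2283, giving T = 2283 / 2.737 = 834 N.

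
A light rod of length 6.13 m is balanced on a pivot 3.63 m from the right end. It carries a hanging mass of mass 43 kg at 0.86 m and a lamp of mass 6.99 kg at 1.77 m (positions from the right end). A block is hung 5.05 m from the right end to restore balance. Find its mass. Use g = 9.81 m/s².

m ≈ 93 kg

About the pivot (at 3.63 m from the right end):
Hanging mass: 43 × 9.81 = 421.8 N down at 0.86 m → arm 2.77 m, τ = 421.8 × 2.77 = 1168 N·m clockwise.
Lamp: 6.99 × 9.81 = 68.57 N down at 1.77 m → arm 1.86 m, τ = 68.57 × 1.86 = 127.5 N·m clockwise.
Net moment of known loads = 1296 N·m clockwise.
An unknown mass m at 5.05 m has arm 1.42 m; its moment is m·g·1.42 counterclockwise.
Setting net torque to zero: m × 9.81 × 1.42 = 1296 → m = 1296 / (9.81 × 1.42) = 93 kg.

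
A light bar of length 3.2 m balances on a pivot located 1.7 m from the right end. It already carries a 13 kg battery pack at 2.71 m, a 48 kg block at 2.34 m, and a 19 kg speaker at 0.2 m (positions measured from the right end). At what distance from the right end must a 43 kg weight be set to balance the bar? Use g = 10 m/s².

Choose the pivot (at 1.7 m from the right end) as the axis so the support reaction has zero arm there.
Battery pack: 13 × 10 = 130 N down at 2.71 m → arm 1.01 m, τ = 130 × 1.01 = 131.3 N·m counterclockwise.
Block: 48 × 10 = 480 N down at 2.34 m → arm 0.64 m, τ = 480 × 0.64 = 307.2 N·m counterclockwise.
Speaker: 19 × 10 = 190 N down at 0.2 m → arm 1.5 m, τ = 190 × 1.5 = 285 N·m clockwise.
Net moment of existing loads = 153.5 N·m counterclockwise.
The weight weighs 43 × 10 = 430 N and must supply an equal clockwise moment, so its lever arm about the pivot is 153.5 / 430 = 0.357 m.
That puts it at 1.7 − 0.357 = 1.34 m from the right end.

x ≈ 1.34 m from the right end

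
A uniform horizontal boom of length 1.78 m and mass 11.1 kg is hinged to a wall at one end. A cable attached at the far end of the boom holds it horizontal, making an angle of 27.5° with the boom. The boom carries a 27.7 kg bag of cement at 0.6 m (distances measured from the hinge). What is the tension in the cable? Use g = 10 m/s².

Sum moments about the hinge (the unknown hinge reaction has zero arm there).
Beam weight: 11.1 × 10 = 111 N down at 0.89 m → arm 0.89 m, τ = 111 × 0.89 = 98.79 N·m clockwise.
Bag of cement: 27.7 × 10 = 277 N down at 0.6 m → arm 0.6 m, τ = 277 × 0.6 = 166.2 N·m clockwise.
Total clockwise load moment = 265 N·m.
The cable tension T acts at 1.78 m; only its component perpendicular to the boom, T sinθ, produces torque. sin 27.5° = 0.4617.
Στ = 0 ⇒ T × 1.78 × 0.4617 = 265 ⇒ T = 265 / 0.8218 = 322 N.

T ≈ 322 N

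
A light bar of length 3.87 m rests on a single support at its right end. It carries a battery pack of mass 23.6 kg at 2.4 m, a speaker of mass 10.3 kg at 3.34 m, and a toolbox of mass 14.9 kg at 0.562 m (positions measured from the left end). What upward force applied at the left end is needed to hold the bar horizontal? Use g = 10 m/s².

F ≈ 231 N

Taking torques about the right end:
Battery pack: 23.6 × 10 = 236 N down at 2.4 m → arm 1.47 m, τ = 236 × 1.47 = 346.9 N·m counterclockwise.
Speaker: 10.3 × 10 = 103 N down at 3.34 m → arm 0.53 m, τ = 103 × 0.53 = 54.59 N·m counterclockwise.
Toolbox: 14.9 × 10 = 149 N down at 0.562 m → arm 3.308 m, τ = 149 × 3.308 = 492.9 N·m counterclockwise.
Net moment of the loads = 894.4 N·m counterclockwise.
The upward force F acts at the left end, arm 3.87 m, giving F × 3.87 clockwise.
For rotational equilibrium, F × 3.87 = 894.4, so F = 894.4 / 3.87 = 231 N.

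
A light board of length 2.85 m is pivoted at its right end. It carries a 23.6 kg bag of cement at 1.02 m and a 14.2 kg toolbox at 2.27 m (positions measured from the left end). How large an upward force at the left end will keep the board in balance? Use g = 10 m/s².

F ≈ 180 N

Sum moments about the right end (the unknown pivot reaction has zero arm there).
Bag of cement: 23.6 × 10 = 236 N down at 1.02 m → arm 1.83 m, τ = 236 × 1.83 = 431.9 N·m counterclockwise.
Toolbox: 14.2 × 10 = 142 N down at 2.27 m → arm 0.58 m, τ = 142 × 0.58 = 82.36 N·m counterclockwise.
Net moment of the loads = 514.3 N·m counterclockwise.
The upward force F acts at the left end, arm 2.85 m, giving F × 2.85 clockwise.
Setting net torque to zero: F × 2.85 = 514.3 → F = 514.3 / 2.85 = 180 N.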